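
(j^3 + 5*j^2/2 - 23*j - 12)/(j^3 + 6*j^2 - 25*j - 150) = (j^2 - 7*j/2 - 2)/(j^2 - 25)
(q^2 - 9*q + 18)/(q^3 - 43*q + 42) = (q - 3)/(q^2 + 6*q - 7)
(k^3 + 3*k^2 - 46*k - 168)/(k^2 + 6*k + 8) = (k^2 - k - 42)/(k + 2)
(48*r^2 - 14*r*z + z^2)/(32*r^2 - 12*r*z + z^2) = (-6*r + z)/(-4*r + z)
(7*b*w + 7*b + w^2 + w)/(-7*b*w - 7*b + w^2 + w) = (7*b + w)/(-7*b + w)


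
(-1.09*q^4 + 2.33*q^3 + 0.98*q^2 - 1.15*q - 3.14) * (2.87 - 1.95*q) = 2.1255*q^5 - 7.6718*q^4 + 4.7761*q^3 + 5.0551*q^2 + 2.8225*q - 9.0118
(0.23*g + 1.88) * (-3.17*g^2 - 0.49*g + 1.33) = -0.7291*g^3 - 6.0723*g^2 - 0.6153*g + 2.5004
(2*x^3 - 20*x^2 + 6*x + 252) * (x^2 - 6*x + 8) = 2*x^5 - 32*x^4 + 142*x^3 + 56*x^2 - 1464*x + 2016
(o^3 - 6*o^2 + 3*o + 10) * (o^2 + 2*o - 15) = o^5 - 4*o^4 - 24*o^3 + 106*o^2 - 25*o - 150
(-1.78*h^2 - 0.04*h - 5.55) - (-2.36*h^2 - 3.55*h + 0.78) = 0.58*h^2 + 3.51*h - 6.33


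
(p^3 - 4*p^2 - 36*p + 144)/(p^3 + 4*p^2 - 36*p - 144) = (p - 4)/(p + 4)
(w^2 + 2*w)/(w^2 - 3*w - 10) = w/(w - 5)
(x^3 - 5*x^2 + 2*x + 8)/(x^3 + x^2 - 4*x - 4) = (x - 4)/(x + 2)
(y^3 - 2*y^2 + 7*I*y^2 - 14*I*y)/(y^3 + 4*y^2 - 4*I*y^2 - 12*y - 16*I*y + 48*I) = y*(y + 7*I)/(y^2 + 2*y*(3 - 2*I) - 24*I)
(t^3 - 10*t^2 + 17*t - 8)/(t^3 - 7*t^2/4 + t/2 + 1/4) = 4*(t - 8)/(4*t + 1)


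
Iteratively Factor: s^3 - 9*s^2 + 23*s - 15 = (s - 5)*(s^2 - 4*s + 3) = (s - 5)*(s - 1)*(s - 3)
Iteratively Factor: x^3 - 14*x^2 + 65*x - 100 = (x - 5)*(x^2 - 9*x + 20) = (x - 5)^2*(x - 4)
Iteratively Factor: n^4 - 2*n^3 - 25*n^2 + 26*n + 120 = (n - 5)*(n^3 + 3*n^2 - 10*n - 24) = (n - 5)*(n - 3)*(n^2 + 6*n + 8) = (n - 5)*(n - 3)*(n + 2)*(n + 4)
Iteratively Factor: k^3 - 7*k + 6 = (k + 3)*(k^2 - 3*k + 2) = (k - 2)*(k + 3)*(k - 1)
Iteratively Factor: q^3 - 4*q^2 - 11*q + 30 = (q - 5)*(q^2 + q - 6) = (q - 5)*(q + 3)*(q - 2)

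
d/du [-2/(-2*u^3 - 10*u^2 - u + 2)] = 2*(-6*u^2 - 20*u - 1)/(2*u^3 + 10*u^2 + u - 2)^2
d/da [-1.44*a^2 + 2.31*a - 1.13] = 2.31 - 2.88*a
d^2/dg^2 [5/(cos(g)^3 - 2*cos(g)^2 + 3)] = 5*((1 - cos(4*g))*(3*cos(g) - 4)^2 + (3*cos(g) - 16*cos(2*g) + 9*cos(3*g))*(cos(g)^3 - 2*cos(g)^2 + 3))/(4*(cos(g)^3 - 2*cos(g)^2 + 3)^3)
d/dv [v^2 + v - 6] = 2*v + 1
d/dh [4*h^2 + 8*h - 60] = 8*h + 8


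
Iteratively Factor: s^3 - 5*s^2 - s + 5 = (s + 1)*(s^2 - 6*s + 5) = (s - 5)*(s + 1)*(s - 1)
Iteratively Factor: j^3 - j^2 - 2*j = (j + 1)*(j^2 - 2*j) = (j - 2)*(j + 1)*(j)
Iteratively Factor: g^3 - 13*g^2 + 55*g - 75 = (g - 5)*(g^2 - 8*g + 15) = (g - 5)^2*(g - 3)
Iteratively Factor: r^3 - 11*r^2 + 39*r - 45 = (r - 5)*(r^2 - 6*r + 9) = (r - 5)*(r - 3)*(r - 3)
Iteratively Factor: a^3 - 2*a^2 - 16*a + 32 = (a + 4)*(a^2 - 6*a + 8) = (a - 4)*(a + 4)*(a - 2)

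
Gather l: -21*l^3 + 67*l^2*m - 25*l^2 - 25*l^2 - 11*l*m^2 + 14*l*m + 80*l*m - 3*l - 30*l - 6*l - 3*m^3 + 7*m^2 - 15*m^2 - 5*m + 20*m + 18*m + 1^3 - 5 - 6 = -21*l^3 + l^2*(67*m - 50) + l*(-11*m^2 + 94*m - 39) - 3*m^3 - 8*m^2 + 33*m - 10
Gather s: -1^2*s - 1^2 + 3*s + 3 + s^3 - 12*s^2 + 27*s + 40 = s^3 - 12*s^2 + 29*s + 42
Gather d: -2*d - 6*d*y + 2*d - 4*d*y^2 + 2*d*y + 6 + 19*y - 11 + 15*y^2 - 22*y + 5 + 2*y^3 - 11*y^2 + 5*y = d*(-4*y^2 - 4*y) + 2*y^3 + 4*y^2 + 2*y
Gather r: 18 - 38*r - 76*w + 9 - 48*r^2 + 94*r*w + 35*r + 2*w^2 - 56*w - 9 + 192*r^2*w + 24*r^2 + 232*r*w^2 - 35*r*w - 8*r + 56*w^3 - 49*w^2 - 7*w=r^2*(192*w - 24) + r*(232*w^2 + 59*w - 11) + 56*w^3 - 47*w^2 - 139*w + 18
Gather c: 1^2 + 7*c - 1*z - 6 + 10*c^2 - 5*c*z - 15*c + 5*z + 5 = 10*c^2 + c*(-5*z - 8) + 4*z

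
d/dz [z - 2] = 1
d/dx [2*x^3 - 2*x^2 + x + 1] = 6*x^2 - 4*x + 1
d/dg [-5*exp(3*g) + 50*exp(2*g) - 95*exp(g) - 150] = (-15*exp(2*g) + 100*exp(g) - 95)*exp(g)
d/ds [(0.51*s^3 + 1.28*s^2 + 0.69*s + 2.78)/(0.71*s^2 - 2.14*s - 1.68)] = (0.3621*s^4 - 2.1828*s^3 - 5.7995*s^2 - 8.2484*s + 4.79)/(0.5041*s^4 - 3.0388*s^3 + 2.194*s^2 + 7.1904*s + 2.8224)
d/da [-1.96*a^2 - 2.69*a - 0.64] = -3.92*a - 2.69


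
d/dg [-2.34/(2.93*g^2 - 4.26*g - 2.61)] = (13.7124*g - 9.9684)/(-2.93*g^2 + 4.26*g + 2.61)^2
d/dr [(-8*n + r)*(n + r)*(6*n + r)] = -50*n^2 - 2*n*r + 3*r^2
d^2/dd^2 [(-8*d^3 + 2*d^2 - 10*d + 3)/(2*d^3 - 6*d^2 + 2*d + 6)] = 2*(-11*d^6 - 3*d^5 + 123*d^4 - 134*d^3 + 126*d^2 - 270*d + 39)/(d^9 - 9*d^8 + 30*d^7 - 36*d^6 - 24*d^5 + 90*d^4 - 26*d^3 - 72*d^2 + 27*d + 27)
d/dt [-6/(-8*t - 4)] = -3/(2*t + 1)^2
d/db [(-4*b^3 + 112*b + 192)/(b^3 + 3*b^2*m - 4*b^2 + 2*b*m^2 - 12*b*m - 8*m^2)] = 4*((28 - 3*b^2)*(b^3 + 3*b^2*m - 4*b^2 + 2*b*m^2 - 12*b*m - 8*m^2) - (-b^3 + 28*b + 48)*(3*b^2 + 6*b*m - 8*b + 2*m^2 - 12*m))/(b^3 + 3*b^2*m - 4*b^2 + 2*b*m^2 - 12*b*m - 8*m^2)^2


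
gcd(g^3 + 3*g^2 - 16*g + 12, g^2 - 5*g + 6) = g - 2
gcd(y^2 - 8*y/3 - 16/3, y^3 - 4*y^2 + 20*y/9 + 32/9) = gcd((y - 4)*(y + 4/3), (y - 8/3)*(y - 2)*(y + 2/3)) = 1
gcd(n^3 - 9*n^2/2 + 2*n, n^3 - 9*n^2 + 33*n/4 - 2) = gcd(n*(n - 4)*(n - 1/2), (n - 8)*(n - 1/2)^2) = n - 1/2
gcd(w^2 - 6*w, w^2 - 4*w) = w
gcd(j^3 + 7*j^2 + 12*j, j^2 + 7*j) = j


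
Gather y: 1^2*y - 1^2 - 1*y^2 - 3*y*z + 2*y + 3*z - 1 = -y^2 + y*(3 - 3*z) + 3*z - 2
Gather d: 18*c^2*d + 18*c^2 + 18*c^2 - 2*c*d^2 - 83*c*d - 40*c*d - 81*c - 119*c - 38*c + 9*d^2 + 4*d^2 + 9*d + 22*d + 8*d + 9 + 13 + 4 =36*c^2 - 238*c + d^2*(13 - 2*c) + d*(18*c^2 - 123*c + 39) + 26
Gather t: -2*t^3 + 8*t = -2*t^3 + 8*t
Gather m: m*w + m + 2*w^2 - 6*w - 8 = m*(w + 1) + 2*w^2 - 6*w - 8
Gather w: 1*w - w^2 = -w^2 + w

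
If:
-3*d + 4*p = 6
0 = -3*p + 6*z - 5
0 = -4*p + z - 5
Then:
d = -226/63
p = -25/21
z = 5/21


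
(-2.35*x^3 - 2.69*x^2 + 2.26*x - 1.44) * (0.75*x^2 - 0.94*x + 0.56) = -1.7625*x^5 + 0.1915*x^4 + 2.9076*x^3 - 4.7108*x^2 + 2.6192*x - 0.8064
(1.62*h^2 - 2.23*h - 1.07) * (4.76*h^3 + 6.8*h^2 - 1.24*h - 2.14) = 7.7112*h^5 + 0.401200000000001*h^4 - 22.266*h^3 - 7.9776*h^2 + 6.099*h + 2.2898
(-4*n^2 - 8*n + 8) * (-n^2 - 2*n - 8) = 4*n^4 + 16*n^3 + 40*n^2 + 48*n - 64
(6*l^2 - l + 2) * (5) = 30*l^2 - 5*l + 10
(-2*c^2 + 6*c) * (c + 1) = -2*c^3 + 4*c^2 + 6*c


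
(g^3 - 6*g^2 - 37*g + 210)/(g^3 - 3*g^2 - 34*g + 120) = (g - 7)/(g - 4)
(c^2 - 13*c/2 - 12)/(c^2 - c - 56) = (c + 3/2)/(c + 7)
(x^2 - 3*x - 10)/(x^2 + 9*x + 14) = (x - 5)/(x + 7)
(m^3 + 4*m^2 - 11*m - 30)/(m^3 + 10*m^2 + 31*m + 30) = (m - 3)/(m + 3)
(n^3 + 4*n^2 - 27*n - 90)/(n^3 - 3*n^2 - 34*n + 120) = (n + 3)/(n - 4)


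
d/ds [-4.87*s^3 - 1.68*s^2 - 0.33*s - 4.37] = -14.61*s^2 - 3.36*s - 0.33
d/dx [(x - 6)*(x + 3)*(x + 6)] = 3*x^2 + 6*x - 36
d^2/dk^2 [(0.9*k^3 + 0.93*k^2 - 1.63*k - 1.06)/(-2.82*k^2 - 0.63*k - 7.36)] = (-1.4210854715202e-14*k^5 - 1.4210854715202e-14*k^4 + 65.87424*k^3 + 141.35256*k^2 - 484.20252*k - 159.03102)/(22.425768*k^6 + 15.030036*k^5 + 178.946766*k^4 + 78.704703*k^3 + 467.038368*k^2 + 102.380544*k + 398.688256)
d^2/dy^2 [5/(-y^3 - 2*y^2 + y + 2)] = 10*((3*y + 2)*(y^3 + 2*y^2 - y - 2) - (3*y^2 + 4*y - 1)^2)/(y^3 + 2*y^2 - y - 2)^3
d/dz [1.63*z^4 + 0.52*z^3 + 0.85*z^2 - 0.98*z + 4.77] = 6.52*z^3 + 1.56*z^2 + 1.7*z - 0.98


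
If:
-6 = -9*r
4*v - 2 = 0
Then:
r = 2/3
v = 1/2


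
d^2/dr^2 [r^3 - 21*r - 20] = 6*r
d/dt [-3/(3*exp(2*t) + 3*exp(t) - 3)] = (2*exp(t) + 1)*exp(t)/(exp(2*t) + exp(t) - 1)^2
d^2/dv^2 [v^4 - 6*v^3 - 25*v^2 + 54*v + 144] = 12*v^2 - 36*v - 50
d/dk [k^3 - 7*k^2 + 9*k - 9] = 3*k^2 - 14*k + 9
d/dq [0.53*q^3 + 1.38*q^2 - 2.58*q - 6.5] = 1.59*q^2 + 2.76*q - 2.58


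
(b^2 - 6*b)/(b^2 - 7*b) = (b - 6)/(b - 7)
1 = 1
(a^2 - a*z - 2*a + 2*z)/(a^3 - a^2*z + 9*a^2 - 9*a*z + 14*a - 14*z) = (a - 2)/(a^2 + 9*a + 14)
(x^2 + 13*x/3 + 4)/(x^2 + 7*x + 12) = (x + 4/3)/(x + 4)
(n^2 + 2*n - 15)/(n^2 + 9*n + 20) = (n - 3)/(n + 4)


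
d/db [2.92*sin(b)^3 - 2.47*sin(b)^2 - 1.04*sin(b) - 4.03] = (8.76*sin(b)^2 - 4.94*sin(b) - 1.04)*cos(b)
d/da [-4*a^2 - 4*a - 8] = -8*a - 4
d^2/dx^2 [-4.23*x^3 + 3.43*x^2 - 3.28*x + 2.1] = 6.86 - 25.38*x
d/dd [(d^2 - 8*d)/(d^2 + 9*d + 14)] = (17*d^2 + 28*d - 112)/(d^4 + 18*d^3 + 109*d^2 + 252*d + 196)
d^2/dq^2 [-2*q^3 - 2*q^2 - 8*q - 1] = -12*q - 4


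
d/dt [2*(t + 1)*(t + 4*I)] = 4*t + 2 + 8*I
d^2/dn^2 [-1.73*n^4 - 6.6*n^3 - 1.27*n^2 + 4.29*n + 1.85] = -20.76*n^2 - 39.6*n - 2.54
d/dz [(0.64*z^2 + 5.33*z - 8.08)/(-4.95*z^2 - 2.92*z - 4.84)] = (24.5147*z^2 - 86.1872*z - 49.3908)/(24.5025*z^4 + 28.908*z^3 + 56.4424*z^2 + 28.2656*z + 23.4256)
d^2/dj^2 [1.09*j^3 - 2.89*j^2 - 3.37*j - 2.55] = 6.54*j - 5.78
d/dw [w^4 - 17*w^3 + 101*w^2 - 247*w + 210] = 4*w^3 - 51*w^2 + 202*w - 247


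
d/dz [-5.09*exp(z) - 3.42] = -5.09*exp(z)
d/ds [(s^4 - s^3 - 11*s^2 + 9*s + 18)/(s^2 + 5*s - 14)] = 2*(s^3 + 11*s^2 + 7*s - 27)/(s^2 + 14*s + 49)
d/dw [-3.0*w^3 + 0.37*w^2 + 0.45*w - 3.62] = -9.0*w^2 + 0.74*w + 0.45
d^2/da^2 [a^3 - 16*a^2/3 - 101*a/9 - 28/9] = 6*a - 32/3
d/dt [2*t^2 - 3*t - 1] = 4*t - 3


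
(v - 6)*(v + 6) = v^2 - 36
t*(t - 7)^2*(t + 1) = t^4 - 13*t^3 + 35*t^2 + 49*t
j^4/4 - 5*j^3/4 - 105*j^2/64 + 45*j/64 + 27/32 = (j/4 + 1/4)*(j - 6)*(j - 3/4)*(j + 3/4)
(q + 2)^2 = q^2 + 4*q + 4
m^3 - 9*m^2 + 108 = (m - 6)^2*(m + 3)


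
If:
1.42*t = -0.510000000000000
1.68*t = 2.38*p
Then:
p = -0.25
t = -0.36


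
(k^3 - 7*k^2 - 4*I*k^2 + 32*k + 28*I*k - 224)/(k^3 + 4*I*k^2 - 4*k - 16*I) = (k^2 - k*(7 + 8*I) + 56*I)/(k^2 - 4)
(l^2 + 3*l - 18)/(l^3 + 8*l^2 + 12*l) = (l - 3)/(l*(l + 2))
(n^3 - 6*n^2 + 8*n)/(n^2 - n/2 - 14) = 2*n*(n - 2)/(2*n + 7)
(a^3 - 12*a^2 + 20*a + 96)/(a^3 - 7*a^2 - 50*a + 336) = (a + 2)/(a + 7)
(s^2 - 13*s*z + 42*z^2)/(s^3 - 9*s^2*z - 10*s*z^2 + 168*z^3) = 1/(s + 4*z)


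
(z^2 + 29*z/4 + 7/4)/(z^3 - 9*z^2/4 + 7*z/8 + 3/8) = 2*(z + 7)/(2*z^2 - 5*z + 3)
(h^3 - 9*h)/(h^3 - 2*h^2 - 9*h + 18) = h/(h - 2)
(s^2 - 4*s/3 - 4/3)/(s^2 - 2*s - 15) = (-3*s^2 + 4*s + 4)/(3*(-s^2 + 2*s + 15))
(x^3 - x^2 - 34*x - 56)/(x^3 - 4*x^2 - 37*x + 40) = (x^3 - x^2 - 34*x - 56)/(x^3 - 4*x^2 - 37*x + 40)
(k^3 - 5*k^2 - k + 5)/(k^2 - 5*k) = k - 1/k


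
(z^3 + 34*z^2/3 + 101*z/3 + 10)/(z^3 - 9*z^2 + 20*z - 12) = (3*z^3 + 34*z^2 + 101*z + 30)/(3*(z^3 - 9*z^2 + 20*z - 12))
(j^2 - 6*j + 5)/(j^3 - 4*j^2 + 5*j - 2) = (j - 5)/(j^2 - 3*j + 2)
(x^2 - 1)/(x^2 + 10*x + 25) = (x^2 - 1)/(x^2 + 10*x + 25)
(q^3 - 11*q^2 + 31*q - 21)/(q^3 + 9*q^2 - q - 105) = (q^2 - 8*q + 7)/(q^2 + 12*q + 35)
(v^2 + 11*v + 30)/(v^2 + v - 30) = (v + 5)/(v - 5)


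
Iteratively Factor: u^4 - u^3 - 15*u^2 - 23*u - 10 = (u - 5)*(u^3 + 4*u^2 + 5*u + 2) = (u - 5)*(u + 2)*(u^2 + 2*u + 1) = (u - 5)*(u + 1)*(u + 2)*(u + 1)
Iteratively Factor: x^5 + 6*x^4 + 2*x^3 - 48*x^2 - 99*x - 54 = (x + 3)*(x^4 + 3*x^3 - 7*x^2 - 27*x - 18) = (x + 1)*(x + 3)*(x^3 + 2*x^2 - 9*x - 18) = (x + 1)*(x + 3)^2*(x^2 - x - 6) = (x - 3)*(x + 1)*(x + 3)^2*(x + 2)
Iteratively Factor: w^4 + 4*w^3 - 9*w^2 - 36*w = (w)*(w^3 + 4*w^2 - 9*w - 36) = w*(w + 4)*(w^2 - 9) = w*(w - 3)*(w + 4)*(w + 3)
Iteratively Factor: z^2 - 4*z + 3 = (z - 3)*(z - 1)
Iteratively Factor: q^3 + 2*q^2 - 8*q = (q - 2)*(q^2 + 4*q) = q*(q - 2)*(q + 4)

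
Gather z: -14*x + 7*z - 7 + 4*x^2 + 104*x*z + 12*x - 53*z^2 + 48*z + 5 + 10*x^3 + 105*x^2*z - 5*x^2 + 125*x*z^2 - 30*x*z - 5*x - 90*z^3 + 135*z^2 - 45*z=10*x^3 - x^2 - 7*x - 90*z^3 + z^2*(125*x + 82) + z*(105*x^2 + 74*x + 10) - 2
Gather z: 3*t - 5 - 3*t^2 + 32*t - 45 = -3*t^2 + 35*t - 50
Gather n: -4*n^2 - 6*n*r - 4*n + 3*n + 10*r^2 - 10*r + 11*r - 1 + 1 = -4*n^2 + n*(-6*r - 1) + 10*r^2 + r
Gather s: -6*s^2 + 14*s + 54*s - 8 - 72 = -6*s^2 + 68*s - 80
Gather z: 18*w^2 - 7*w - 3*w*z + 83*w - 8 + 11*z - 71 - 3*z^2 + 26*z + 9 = 18*w^2 + 76*w - 3*z^2 + z*(37 - 3*w) - 70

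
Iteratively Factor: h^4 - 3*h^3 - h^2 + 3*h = (h - 3)*(h^3 - h) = (h - 3)*(h + 1)*(h^2 - h) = h*(h - 3)*(h + 1)*(h - 1)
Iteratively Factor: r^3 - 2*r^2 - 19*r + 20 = (r + 4)*(r^2 - 6*r + 5) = (r - 5)*(r + 4)*(r - 1)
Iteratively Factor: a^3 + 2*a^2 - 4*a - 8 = (a + 2)*(a^2 - 4) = (a - 2)*(a + 2)*(a + 2)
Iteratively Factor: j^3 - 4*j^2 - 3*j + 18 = (j - 3)*(j^2 - j - 6) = (j - 3)^2*(j + 2)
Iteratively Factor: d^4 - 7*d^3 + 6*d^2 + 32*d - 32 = (d - 4)*(d^3 - 3*d^2 - 6*d + 8) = (d - 4)^2*(d^2 + d - 2) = (d - 4)^2*(d - 1)*(d + 2)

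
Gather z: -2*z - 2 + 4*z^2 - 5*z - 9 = 4*z^2 - 7*z - 11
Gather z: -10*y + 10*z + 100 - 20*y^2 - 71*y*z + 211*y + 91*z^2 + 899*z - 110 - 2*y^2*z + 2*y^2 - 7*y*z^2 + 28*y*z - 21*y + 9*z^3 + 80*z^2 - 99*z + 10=-18*y^2 + 180*y + 9*z^3 + z^2*(171 - 7*y) + z*(-2*y^2 - 43*y + 810)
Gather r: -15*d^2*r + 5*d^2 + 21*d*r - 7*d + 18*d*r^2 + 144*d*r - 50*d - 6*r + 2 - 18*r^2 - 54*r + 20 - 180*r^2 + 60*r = 5*d^2 - 57*d + r^2*(18*d - 198) + r*(-15*d^2 + 165*d) + 22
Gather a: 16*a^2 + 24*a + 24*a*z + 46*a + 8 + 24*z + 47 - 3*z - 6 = 16*a^2 + a*(24*z + 70) + 21*z + 49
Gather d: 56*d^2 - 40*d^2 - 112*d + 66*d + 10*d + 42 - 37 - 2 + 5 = 16*d^2 - 36*d + 8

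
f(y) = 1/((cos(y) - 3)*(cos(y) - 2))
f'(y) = sin(y)/((cos(y) - 3)*(cos(y) - 2)^2) + sin(y)/((cos(y) - 3)^2*(cos(y) - 2)) = (2*cos(y) - 5)*sin(y)/((cos(y) - 3)^2*(cos(y) - 2)^2)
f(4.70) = 0.16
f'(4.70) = 0.14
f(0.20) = 0.49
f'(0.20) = -0.14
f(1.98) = 0.12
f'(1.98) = -0.08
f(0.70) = 0.36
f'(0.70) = -0.29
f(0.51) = 0.42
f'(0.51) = -0.28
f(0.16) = 0.49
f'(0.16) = -0.12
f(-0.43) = 0.44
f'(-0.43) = 0.25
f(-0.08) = 0.50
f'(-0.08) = 0.06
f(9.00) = 0.09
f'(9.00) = -0.02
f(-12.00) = 0.40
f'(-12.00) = -0.29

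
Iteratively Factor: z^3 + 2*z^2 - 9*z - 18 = (z + 2)*(z^2 - 9) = (z - 3)*(z + 2)*(z + 3)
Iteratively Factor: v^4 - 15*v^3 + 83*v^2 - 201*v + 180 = (v - 3)*(v^3 - 12*v^2 + 47*v - 60) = (v - 5)*(v - 3)*(v^2 - 7*v + 12) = (v - 5)*(v - 4)*(v - 3)*(v - 3)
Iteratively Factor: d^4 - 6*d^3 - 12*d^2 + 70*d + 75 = (d + 1)*(d^3 - 7*d^2 - 5*d + 75) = (d - 5)*(d + 1)*(d^2 - 2*d - 15) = (d - 5)*(d + 1)*(d + 3)*(d - 5)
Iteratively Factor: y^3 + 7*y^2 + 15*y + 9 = (y + 3)*(y^2 + 4*y + 3) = (y + 3)^2*(y + 1)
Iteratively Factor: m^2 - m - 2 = (m - 2)*(m + 1)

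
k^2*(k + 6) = k^3 + 6*k^2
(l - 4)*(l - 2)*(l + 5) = l^3 - l^2 - 22*l + 40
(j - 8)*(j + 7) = j^2 - j - 56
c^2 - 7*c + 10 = (c - 5)*(c - 2)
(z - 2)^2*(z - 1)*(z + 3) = z^4 - 2*z^3 - 7*z^2 + 20*z - 12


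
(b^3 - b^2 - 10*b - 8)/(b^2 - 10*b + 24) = (b^2 + 3*b + 2)/(b - 6)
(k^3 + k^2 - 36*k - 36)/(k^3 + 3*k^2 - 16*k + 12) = (k^2 - 5*k - 6)/(k^2 - 3*k + 2)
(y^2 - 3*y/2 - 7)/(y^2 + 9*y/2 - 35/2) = (2*y^2 - 3*y - 14)/(2*y^2 + 9*y - 35)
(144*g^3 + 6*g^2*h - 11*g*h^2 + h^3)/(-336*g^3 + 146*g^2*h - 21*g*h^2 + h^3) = (-3*g - h)/(7*g - h)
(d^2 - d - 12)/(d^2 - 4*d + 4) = (d^2 - d - 12)/(d^2 - 4*d + 4)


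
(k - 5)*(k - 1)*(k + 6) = k^3 - 31*k + 30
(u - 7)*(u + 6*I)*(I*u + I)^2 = -u^4 + 5*u^3 - 6*I*u^3 + 13*u^2 + 30*I*u^2 + 7*u + 78*I*u + 42*I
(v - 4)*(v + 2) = v^2 - 2*v - 8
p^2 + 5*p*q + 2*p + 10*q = (p + 2)*(p + 5*q)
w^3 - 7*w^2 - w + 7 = (w - 7)*(w - 1)*(w + 1)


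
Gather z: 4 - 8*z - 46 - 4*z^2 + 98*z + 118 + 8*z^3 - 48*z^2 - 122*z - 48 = 8*z^3 - 52*z^2 - 32*z + 28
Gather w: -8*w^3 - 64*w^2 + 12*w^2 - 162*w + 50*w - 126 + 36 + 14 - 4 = -8*w^3 - 52*w^2 - 112*w - 80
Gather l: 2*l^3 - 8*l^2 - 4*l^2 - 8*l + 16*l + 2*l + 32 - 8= 2*l^3 - 12*l^2 + 10*l + 24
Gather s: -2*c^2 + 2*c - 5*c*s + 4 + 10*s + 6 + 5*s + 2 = -2*c^2 + 2*c + s*(15 - 5*c) + 12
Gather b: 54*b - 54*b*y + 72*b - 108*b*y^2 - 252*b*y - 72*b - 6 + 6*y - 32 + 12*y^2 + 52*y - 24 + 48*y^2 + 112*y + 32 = b*(-108*y^2 - 306*y + 54) + 60*y^2 + 170*y - 30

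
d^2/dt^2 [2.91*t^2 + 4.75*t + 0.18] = 5.82000000000000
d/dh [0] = 0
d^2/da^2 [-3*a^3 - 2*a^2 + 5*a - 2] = -18*a - 4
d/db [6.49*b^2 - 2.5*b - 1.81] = 12.98*b - 2.5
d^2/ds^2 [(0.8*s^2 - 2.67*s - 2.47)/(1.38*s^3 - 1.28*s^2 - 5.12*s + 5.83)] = (3.04704*s^6 - 30.508488*s^5 + 5.76619199999999*s^4 - 77.2654719999999*s^3 + 374.02524*s^2 - 97.439172*s - 271.378016)/(2.628072*s^9 - 7.312896*s^8 - 22.468608*s^7 + 85.474612*s^6 + 21.57312*s^5 - 319.162368*s^4 + 235.741246*s^3 + 327.97248*s^2 - 522.069504*s + 198.155287)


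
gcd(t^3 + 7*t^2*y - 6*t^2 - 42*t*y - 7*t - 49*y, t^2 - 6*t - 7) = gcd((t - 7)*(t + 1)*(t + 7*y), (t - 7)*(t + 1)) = t^2 - 6*t - 7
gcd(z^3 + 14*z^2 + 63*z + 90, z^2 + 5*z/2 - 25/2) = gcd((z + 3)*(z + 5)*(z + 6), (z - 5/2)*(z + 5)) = z + 5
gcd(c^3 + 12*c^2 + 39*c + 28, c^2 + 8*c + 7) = c^2 + 8*c + 7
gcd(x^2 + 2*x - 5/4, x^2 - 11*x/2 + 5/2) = x - 1/2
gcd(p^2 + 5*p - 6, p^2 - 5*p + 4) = p - 1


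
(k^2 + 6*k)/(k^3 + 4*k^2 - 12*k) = 1/(k - 2)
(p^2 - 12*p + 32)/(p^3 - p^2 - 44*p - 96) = (p - 4)/(p^2 + 7*p + 12)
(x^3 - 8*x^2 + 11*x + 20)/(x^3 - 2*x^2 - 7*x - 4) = (x - 5)/(x + 1)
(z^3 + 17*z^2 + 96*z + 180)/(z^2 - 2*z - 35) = (z^2 + 12*z + 36)/(z - 7)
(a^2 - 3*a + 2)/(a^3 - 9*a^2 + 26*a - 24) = (a - 1)/(a^2 - 7*a + 12)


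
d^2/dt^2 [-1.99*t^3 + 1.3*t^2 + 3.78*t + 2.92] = 2.6 - 11.94*t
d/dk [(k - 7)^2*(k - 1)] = 3*(k - 7)*(k - 3)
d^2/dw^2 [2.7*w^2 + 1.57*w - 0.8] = 5.40000000000000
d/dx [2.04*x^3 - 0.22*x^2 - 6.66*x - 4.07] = 6.12*x^2 - 0.44*x - 6.66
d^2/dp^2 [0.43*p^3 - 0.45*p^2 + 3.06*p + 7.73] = 2.58*p - 0.9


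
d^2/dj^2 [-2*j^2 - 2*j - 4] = -4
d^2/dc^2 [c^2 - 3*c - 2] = 2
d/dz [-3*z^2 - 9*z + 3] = -6*z - 9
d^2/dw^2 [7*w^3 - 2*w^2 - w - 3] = 42*w - 4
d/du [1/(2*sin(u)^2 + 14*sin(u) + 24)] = -(2*sin(u) + 7)*cos(u)/(2*(sin(u)^2 + 7*sin(u) + 12)^2)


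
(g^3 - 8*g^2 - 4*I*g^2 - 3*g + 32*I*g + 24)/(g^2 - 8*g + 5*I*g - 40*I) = (g^2 - 4*I*g - 3)/(g + 5*I)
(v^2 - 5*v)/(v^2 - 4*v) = (v - 5)/(v - 4)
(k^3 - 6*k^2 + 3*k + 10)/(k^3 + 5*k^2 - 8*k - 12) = (k - 5)/(k + 6)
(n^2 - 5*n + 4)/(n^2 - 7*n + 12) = (n - 1)/(n - 3)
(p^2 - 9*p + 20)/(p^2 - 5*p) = (p - 4)/p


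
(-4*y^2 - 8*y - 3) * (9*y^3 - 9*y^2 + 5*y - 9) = -36*y^5 - 36*y^4 + 25*y^3 + 23*y^2 + 57*y + 27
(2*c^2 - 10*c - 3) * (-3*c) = -6*c^3 + 30*c^2 + 9*c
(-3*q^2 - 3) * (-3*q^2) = 9*q^4 + 9*q^2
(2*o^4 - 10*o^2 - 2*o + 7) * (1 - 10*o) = -20*o^5 + 2*o^4 + 100*o^3 + 10*o^2 - 72*o + 7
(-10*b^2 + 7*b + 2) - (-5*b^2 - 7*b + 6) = -5*b^2 + 14*b - 4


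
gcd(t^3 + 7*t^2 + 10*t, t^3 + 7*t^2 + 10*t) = t^3 + 7*t^2 + 10*t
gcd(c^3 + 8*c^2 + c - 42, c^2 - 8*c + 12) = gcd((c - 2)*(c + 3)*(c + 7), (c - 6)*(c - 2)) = c - 2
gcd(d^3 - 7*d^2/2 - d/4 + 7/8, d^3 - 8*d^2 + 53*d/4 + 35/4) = d^2 - 3*d - 7/4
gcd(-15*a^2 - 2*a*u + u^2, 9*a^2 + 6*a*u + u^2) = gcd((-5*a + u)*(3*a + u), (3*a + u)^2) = 3*a + u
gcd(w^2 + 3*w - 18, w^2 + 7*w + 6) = w + 6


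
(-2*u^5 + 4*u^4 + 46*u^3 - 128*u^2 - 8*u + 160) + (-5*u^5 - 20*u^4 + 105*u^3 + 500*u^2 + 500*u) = -7*u^5 - 16*u^4 + 151*u^3 + 372*u^2 + 492*u + 160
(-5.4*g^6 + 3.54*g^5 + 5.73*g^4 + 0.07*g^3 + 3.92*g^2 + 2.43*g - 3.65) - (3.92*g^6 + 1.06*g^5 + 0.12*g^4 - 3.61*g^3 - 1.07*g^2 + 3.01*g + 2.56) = -9.32*g^6 + 2.48*g^5 + 5.61*g^4 + 3.68*g^3 + 4.99*g^2 - 0.58*g - 6.21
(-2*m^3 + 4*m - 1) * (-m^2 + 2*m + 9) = 2*m^5 - 4*m^4 - 22*m^3 + 9*m^2 + 34*m - 9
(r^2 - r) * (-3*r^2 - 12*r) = -3*r^4 - 9*r^3 + 12*r^2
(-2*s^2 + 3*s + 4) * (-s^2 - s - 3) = 2*s^4 - s^3 - s^2 - 13*s - 12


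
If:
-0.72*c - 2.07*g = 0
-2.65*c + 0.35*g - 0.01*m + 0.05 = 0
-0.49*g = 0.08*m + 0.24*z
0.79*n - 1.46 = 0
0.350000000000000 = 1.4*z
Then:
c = 0.02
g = -0.01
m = -0.71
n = 1.85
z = 0.25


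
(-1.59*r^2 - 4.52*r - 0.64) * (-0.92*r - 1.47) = 1.4628*r^3 + 6.4957*r^2 + 7.2332*r + 0.9408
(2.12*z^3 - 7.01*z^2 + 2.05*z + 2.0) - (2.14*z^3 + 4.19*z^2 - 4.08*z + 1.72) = -0.02*z^3 - 11.2*z^2 + 6.13*z + 0.28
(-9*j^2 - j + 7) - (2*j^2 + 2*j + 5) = -11*j^2 - 3*j + 2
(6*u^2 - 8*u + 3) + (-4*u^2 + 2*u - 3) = 2*u^2 - 6*u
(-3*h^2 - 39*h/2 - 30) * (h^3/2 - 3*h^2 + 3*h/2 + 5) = -3*h^5/2 - 3*h^4/4 + 39*h^3 + 183*h^2/4 - 285*h/2 - 150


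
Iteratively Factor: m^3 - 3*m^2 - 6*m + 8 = (m + 2)*(m^2 - 5*m + 4) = (m - 4)*(m + 2)*(m - 1)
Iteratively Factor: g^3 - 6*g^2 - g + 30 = (g - 5)*(g^2 - g - 6) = (g - 5)*(g + 2)*(g - 3)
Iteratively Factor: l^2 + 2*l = (l)*(l + 2)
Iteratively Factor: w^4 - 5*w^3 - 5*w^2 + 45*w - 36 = (w - 1)*(w^3 - 4*w^2 - 9*w + 36) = (w - 1)*(w + 3)*(w^2 - 7*w + 12) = (w - 3)*(w - 1)*(w + 3)*(w - 4)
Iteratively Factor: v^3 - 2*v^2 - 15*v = (v)*(v^2 - 2*v - 15) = v*(v + 3)*(v - 5)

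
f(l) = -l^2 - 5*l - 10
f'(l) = -2*l - 5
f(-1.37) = -5.03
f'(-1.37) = -2.26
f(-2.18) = -3.85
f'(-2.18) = -0.64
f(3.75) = -42.81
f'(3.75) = -12.50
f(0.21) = -11.09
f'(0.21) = -5.42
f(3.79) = -43.31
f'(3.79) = -12.58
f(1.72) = -21.56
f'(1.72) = -8.44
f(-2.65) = -3.77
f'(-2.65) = 0.30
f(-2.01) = -3.99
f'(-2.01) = -0.98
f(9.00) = -136.00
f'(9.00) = -23.00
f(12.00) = -214.00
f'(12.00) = -29.00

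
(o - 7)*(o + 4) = o^2 - 3*o - 28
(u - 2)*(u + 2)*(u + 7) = u^3 + 7*u^2 - 4*u - 28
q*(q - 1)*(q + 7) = q^3 + 6*q^2 - 7*q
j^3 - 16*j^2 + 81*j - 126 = (j - 7)*(j - 6)*(j - 3)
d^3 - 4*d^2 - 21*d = d*(d - 7)*(d + 3)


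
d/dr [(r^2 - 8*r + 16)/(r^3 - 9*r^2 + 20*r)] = (-r^2 + 8*r - 20)/(r^2*(r^2 - 10*r + 25))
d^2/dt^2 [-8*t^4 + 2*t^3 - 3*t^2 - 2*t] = -96*t^2 + 12*t - 6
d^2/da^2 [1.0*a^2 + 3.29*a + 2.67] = 2.00000000000000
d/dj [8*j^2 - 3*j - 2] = 16*j - 3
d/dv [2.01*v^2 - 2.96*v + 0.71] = 4.02*v - 2.96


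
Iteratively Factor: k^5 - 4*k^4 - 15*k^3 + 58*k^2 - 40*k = (k + 4)*(k^4 - 8*k^3 + 17*k^2 - 10*k) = (k - 1)*(k + 4)*(k^3 - 7*k^2 + 10*k) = (k - 2)*(k - 1)*(k + 4)*(k^2 - 5*k) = k*(k - 2)*(k - 1)*(k + 4)*(k - 5)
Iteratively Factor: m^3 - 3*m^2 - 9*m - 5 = (m + 1)*(m^2 - 4*m - 5) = (m - 5)*(m + 1)*(m + 1)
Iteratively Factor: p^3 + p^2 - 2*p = (p + 2)*(p^2 - p) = p*(p + 2)*(p - 1)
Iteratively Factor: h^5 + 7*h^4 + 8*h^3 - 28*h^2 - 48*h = (h)*(h^4 + 7*h^3 + 8*h^2 - 28*h - 48) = h*(h + 4)*(h^3 + 3*h^2 - 4*h - 12) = h*(h + 2)*(h + 4)*(h^2 + h - 6) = h*(h - 2)*(h + 2)*(h + 4)*(h + 3)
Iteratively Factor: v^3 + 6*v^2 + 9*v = (v + 3)*(v^2 + 3*v) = v*(v + 3)*(v + 3)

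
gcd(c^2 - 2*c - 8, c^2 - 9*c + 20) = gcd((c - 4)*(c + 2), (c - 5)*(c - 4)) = c - 4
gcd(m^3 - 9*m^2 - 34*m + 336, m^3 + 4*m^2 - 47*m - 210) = m^2 - m - 42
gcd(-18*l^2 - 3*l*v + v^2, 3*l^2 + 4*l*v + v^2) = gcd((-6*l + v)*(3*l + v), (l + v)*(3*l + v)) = 3*l + v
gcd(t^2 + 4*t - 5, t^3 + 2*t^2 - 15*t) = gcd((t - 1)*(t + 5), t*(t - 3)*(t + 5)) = t + 5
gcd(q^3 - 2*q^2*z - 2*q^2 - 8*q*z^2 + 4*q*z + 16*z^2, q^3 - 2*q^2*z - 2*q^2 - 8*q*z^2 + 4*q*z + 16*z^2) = -q^3 + 2*q^2*z + 2*q^2 + 8*q*z^2 - 4*q*z - 16*z^2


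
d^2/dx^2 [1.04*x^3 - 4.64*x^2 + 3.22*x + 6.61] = 6.24*x - 9.28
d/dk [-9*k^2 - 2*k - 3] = -18*k - 2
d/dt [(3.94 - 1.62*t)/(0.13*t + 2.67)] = (-0.628888*t - 12.916392)/(0.13*t + 2.67)^3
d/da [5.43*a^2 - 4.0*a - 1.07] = 10.86*a - 4.0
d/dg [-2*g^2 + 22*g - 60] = 22 - 4*g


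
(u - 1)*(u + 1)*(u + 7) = u^3 + 7*u^2 - u - 7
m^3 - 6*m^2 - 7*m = m*(m - 7)*(m + 1)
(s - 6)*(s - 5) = s^2 - 11*s + 30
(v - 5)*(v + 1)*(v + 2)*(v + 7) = v^4 + 5*v^3 - 27*v^2 - 101*v - 70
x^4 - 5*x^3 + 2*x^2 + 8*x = x*(x - 4)*(x - 2)*(x + 1)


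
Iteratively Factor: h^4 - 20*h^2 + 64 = (h - 4)*(h^3 + 4*h^2 - 4*h - 16) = (h - 4)*(h + 2)*(h^2 + 2*h - 8) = (h - 4)*(h - 2)*(h + 2)*(h + 4)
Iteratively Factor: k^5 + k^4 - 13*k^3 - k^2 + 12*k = (k)*(k^4 + k^3 - 13*k^2 - k + 12) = k*(k - 1)*(k^3 + 2*k^2 - 11*k - 12) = k*(k - 1)*(k + 1)*(k^2 + k - 12) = k*(k - 1)*(k + 1)*(k + 4)*(k - 3)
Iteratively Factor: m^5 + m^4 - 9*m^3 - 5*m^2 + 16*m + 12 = (m - 2)*(m^4 + 3*m^3 - 3*m^2 - 11*m - 6) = (m - 2)*(m + 1)*(m^3 + 2*m^2 - 5*m - 6) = (m - 2)*(m + 1)^2*(m^2 + m - 6) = (m - 2)*(m + 1)^2*(m + 3)*(m - 2)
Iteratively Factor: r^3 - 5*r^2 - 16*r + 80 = (r + 4)*(r^2 - 9*r + 20) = (r - 5)*(r + 4)*(r - 4)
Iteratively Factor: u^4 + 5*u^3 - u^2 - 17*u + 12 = (u + 4)*(u^3 + u^2 - 5*u + 3) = (u + 3)*(u + 4)*(u^2 - 2*u + 1) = (u - 1)*(u + 3)*(u + 4)*(u - 1)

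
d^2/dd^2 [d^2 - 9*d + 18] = 2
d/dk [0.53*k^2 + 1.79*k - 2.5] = 1.06*k + 1.79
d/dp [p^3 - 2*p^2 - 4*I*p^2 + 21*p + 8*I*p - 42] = 3*p^2 - 4*p - 8*I*p + 21 + 8*I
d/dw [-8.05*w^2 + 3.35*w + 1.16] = 3.35 - 16.1*w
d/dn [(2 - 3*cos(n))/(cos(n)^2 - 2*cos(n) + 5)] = (-3*cos(n)^2 + 4*cos(n) + 11)*sin(n)/(sin(n)^2 + 2*cos(n) - 6)^2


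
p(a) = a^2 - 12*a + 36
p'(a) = 2*a - 12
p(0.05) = 35.40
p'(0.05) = -11.90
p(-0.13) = 37.58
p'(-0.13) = -12.26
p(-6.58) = 158.26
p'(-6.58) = -25.16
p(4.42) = 2.50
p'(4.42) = -3.16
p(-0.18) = 38.19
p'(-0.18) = -12.36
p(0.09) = 34.93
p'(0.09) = -11.82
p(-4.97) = 120.34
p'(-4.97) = -21.94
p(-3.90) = 98.01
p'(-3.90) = -19.80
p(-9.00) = 225.00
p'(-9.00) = -30.00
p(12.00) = 36.00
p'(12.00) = 12.00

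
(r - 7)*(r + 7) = r^2 - 49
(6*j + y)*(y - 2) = 6*j*y - 12*j + y^2 - 2*y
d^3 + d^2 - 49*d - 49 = (d - 7)*(d + 1)*(d + 7)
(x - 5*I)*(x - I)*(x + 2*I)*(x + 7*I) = x^4 + 3*I*x^3 + 35*x^2 + 39*I*x + 70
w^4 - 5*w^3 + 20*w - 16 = (w - 4)*(w - 2)*(w - 1)*(w + 2)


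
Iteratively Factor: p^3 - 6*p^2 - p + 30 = (p - 5)*(p^2 - p - 6) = (p - 5)*(p - 3)*(p + 2)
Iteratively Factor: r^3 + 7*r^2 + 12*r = (r)*(r^2 + 7*r + 12) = r*(r + 3)*(r + 4)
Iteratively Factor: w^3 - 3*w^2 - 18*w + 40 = (w + 4)*(w^2 - 7*w + 10) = (w - 2)*(w + 4)*(w - 5)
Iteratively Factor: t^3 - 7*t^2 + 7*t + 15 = (t + 1)*(t^2 - 8*t + 15) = (t - 3)*(t + 1)*(t - 5)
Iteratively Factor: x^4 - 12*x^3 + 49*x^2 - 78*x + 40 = (x - 4)*(x^3 - 8*x^2 + 17*x - 10) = (x - 5)*(x - 4)*(x^2 - 3*x + 2) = (x - 5)*(x - 4)*(x - 2)*(x - 1)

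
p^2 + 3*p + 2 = (p + 1)*(p + 2)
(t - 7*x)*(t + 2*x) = t^2 - 5*t*x - 14*x^2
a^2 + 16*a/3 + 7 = (a + 7/3)*(a + 3)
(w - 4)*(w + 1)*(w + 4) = w^3 + w^2 - 16*w - 16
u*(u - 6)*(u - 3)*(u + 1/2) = u^4 - 17*u^3/2 + 27*u^2/2 + 9*u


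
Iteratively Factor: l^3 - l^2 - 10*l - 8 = (l - 4)*(l^2 + 3*l + 2) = (l - 4)*(l + 1)*(l + 2)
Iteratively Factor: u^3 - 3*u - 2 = (u + 1)*(u^2 - u - 2) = (u + 1)^2*(u - 2)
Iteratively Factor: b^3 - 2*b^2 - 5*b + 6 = (b - 3)*(b^2 + b - 2) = (b - 3)*(b - 1)*(b + 2)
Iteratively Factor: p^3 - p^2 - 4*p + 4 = (p - 1)*(p^2 - 4) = (p - 2)*(p - 1)*(p + 2)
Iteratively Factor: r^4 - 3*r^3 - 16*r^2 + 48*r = (r - 3)*(r^3 - 16*r) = r*(r - 3)*(r^2 - 16) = r*(r - 4)*(r - 3)*(r + 4)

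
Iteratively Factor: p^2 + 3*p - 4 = (p + 4)*(p - 1)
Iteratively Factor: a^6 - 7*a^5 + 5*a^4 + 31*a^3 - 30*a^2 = (a - 3)*(a^5 - 4*a^4 - 7*a^3 + 10*a^2) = (a - 3)*(a + 2)*(a^4 - 6*a^3 + 5*a^2) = a*(a - 3)*(a + 2)*(a^3 - 6*a^2 + 5*a) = a^2*(a - 3)*(a + 2)*(a^2 - 6*a + 5) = a^2*(a - 3)*(a - 1)*(a + 2)*(a - 5)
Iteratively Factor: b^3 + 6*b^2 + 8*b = (b + 4)*(b^2 + 2*b) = (b + 2)*(b + 4)*(b)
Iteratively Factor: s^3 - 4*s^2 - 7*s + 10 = (s - 5)*(s^2 + s - 2) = (s - 5)*(s - 1)*(s + 2)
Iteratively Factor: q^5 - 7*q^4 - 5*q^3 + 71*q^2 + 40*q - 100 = (q - 1)*(q^4 - 6*q^3 - 11*q^2 + 60*q + 100) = (q - 1)*(q + 2)*(q^3 - 8*q^2 + 5*q + 50) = (q - 1)*(q + 2)^2*(q^2 - 10*q + 25) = (q - 5)*(q - 1)*(q + 2)^2*(q - 5)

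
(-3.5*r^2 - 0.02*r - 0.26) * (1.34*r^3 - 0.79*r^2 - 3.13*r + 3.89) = -4.69*r^5 + 2.7382*r^4 + 10.6224*r^3 - 13.347*r^2 + 0.736*r - 1.0114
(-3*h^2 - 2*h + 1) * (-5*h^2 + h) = 15*h^4 + 7*h^3 - 7*h^2 + h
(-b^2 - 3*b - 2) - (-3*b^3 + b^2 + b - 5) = 3*b^3 - 2*b^2 - 4*b + 3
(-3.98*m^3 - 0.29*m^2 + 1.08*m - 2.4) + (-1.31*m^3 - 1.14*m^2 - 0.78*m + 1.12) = -5.29*m^3 - 1.43*m^2 + 0.3*m - 1.28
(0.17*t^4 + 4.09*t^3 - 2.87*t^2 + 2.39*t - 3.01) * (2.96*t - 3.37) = 0.5032*t^5 + 11.5335*t^4 - 22.2785*t^3 + 16.7463*t^2 - 16.9639*t + 10.1437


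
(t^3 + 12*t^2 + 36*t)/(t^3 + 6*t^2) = (t + 6)/t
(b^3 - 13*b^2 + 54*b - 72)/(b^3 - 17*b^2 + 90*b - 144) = (b - 4)/(b - 8)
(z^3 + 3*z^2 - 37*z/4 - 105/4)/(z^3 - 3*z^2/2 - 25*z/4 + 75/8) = 2*(2*z^2 + z - 21)/(4*z^2 - 16*z + 15)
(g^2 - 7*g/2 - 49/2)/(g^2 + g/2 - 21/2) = (g - 7)/(g - 3)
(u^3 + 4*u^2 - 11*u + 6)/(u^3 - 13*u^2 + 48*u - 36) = (u^2 + 5*u - 6)/(u^2 - 12*u + 36)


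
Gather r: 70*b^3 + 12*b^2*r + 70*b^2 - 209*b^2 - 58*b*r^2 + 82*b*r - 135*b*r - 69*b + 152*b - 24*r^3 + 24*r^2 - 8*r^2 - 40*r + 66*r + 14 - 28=70*b^3 - 139*b^2 + 83*b - 24*r^3 + r^2*(16 - 58*b) + r*(12*b^2 - 53*b + 26) - 14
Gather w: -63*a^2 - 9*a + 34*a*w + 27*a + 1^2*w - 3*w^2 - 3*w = -63*a^2 + 18*a - 3*w^2 + w*(34*a - 2)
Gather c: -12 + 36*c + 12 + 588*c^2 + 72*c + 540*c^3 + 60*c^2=540*c^3 + 648*c^2 + 108*c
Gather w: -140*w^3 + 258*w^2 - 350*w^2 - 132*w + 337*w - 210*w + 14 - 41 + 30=-140*w^3 - 92*w^2 - 5*w + 3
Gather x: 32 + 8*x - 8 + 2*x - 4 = 10*x + 20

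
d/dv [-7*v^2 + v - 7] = 1 - 14*v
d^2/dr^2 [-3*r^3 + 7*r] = -18*r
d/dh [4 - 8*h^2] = -16*h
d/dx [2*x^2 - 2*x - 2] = 4*x - 2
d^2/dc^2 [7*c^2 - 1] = 14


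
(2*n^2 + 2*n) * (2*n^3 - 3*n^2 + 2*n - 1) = 4*n^5 - 2*n^4 - 2*n^3 + 2*n^2 - 2*n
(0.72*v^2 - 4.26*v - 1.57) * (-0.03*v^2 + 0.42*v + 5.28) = -0.0216*v^4 + 0.4302*v^3 + 2.0595*v^2 - 23.1522*v - 8.2896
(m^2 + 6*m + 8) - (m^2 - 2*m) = 8*m + 8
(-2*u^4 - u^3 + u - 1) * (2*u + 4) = -4*u^5 - 10*u^4 - 4*u^3 + 2*u^2 + 2*u - 4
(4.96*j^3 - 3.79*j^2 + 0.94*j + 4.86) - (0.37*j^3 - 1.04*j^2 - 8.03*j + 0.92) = 4.59*j^3 - 2.75*j^2 + 8.97*j + 3.94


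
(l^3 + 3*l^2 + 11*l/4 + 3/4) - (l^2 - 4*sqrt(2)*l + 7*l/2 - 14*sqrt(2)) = l^3 + 2*l^2 - 3*l/4 + 4*sqrt(2)*l + 3/4 + 14*sqrt(2)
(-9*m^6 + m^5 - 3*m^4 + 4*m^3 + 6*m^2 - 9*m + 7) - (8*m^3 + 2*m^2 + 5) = -9*m^6 + m^5 - 3*m^4 - 4*m^3 + 4*m^2 - 9*m + 2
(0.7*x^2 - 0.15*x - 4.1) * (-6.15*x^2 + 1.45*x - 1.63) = -4.305*x^4 + 1.9375*x^3 + 23.8565*x^2 - 5.7005*x + 6.683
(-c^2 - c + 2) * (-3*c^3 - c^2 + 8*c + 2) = 3*c^5 + 4*c^4 - 13*c^3 - 12*c^2 + 14*c + 4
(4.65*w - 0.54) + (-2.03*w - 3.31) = 2.62*w - 3.85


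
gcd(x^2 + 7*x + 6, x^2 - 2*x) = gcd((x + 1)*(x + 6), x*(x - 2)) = 1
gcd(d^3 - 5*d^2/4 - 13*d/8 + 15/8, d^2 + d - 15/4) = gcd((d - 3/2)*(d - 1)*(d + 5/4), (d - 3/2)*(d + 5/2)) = d - 3/2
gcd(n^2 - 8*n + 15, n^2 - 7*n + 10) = n - 5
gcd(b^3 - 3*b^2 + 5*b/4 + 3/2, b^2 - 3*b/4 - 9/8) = b - 3/2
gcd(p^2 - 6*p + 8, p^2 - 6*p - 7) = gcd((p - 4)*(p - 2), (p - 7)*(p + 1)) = 1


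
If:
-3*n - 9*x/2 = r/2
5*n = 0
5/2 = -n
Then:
No Solution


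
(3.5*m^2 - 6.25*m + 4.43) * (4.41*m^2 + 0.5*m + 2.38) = 15.435*m^4 - 25.8125*m^3 + 24.7413*m^2 - 12.66*m + 10.5434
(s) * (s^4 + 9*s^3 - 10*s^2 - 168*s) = s^5 + 9*s^4 - 10*s^3 - 168*s^2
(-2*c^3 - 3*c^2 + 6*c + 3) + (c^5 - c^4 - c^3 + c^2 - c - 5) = c^5 - c^4 - 3*c^3 - 2*c^2 + 5*c - 2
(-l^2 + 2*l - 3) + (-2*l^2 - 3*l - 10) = -3*l^2 - l - 13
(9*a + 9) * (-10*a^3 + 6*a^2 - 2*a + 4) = -90*a^4 - 36*a^3 + 36*a^2 + 18*a + 36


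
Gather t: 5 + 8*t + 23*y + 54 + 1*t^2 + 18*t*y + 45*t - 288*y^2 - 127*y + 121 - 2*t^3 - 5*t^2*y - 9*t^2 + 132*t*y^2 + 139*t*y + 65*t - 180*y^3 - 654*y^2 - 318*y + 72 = -2*t^3 + t^2*(-5*y - 8) + t*(132*y^2 + 157*y + 118) - 180*y^3 - 942*y^2 - 422*y + 252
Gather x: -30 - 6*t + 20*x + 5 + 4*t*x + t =-5*t + x*(4*t + 20) - 25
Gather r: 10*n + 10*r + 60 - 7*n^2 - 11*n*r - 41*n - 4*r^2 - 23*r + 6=-7*n^2 - 31*n - 4*r^2 + r*(-11*n - 13) + 66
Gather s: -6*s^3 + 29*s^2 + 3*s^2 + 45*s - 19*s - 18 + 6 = -6*s^3 + 32*s^2 + 26*s - 12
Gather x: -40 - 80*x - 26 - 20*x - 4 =-100*x - 70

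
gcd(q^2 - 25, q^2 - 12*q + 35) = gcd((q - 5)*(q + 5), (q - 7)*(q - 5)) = q - 5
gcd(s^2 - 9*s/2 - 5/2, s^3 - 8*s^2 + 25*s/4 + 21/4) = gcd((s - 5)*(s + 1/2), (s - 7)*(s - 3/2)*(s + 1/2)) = s + 1/2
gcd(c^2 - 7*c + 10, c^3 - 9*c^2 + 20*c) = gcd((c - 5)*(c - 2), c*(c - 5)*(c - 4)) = c - 5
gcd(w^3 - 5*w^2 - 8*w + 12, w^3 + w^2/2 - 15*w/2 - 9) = w + 2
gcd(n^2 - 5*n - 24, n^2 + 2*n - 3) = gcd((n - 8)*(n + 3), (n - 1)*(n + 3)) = n + 3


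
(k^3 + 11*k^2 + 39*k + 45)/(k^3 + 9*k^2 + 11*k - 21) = (k^2 + 8*k + 15)/(k^2 + 6*k - 7)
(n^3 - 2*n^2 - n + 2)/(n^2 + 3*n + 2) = (n^2 - 3*n + 2)/(n + 2)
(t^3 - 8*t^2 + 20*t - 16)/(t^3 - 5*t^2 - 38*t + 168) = (t^2 - 4*t + 4)/(t^2 - t - 42)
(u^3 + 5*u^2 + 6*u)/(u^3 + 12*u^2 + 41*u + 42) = u/(u + 7)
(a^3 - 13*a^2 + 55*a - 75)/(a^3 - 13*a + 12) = (a^2 - 10*a + 25)/(a^2 + 3*a - 4)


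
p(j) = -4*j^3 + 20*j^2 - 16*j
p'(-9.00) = -1348.00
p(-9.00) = 4680.00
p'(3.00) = -4.00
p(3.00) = 24.00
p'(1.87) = 16.84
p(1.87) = 13.86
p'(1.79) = 17.15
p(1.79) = 12.50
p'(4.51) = -79.68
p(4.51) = -32.29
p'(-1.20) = -81.28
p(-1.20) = 54.91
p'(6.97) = -320.17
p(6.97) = -494.34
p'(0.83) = 8.93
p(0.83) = -1.79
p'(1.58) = 17.24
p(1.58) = 8.87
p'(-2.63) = -204.20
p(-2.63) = 253.18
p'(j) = -12*j^2 + 40*j - 16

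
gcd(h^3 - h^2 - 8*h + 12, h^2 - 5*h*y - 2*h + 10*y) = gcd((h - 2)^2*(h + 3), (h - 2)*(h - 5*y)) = h - 2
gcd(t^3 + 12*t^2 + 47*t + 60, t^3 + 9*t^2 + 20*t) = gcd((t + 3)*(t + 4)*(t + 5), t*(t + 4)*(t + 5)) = t^2 + 9*t + 20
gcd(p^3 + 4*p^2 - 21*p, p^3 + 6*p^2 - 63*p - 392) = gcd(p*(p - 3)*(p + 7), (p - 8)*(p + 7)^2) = p + 7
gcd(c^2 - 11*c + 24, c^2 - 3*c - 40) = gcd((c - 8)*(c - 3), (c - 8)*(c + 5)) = c - 8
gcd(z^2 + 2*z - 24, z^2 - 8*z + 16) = z - 4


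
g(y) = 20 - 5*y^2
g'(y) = -10*y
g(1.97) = 0.60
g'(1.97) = -19.70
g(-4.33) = -73.74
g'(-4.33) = 43.30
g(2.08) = -1.63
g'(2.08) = -20.80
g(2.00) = 0.00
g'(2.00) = -20.00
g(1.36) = 10.75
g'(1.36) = -13.60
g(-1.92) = 1.57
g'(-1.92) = 19.20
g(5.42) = -126.88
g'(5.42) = -54.20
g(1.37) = 10.62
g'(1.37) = -13.70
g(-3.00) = -25.00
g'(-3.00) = 30.00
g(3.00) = -25.00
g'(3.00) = -30.00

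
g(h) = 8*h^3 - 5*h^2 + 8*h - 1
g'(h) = 24*h^2 - 10*h + 8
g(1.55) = 29.18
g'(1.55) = 50.16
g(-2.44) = -166.50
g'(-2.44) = 175.29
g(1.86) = 48.06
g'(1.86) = 72.43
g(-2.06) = -108.63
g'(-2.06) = 130.45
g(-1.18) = -30.55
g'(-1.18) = 53.22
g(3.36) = 272.90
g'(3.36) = 245.35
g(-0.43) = -6.00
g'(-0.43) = 16.74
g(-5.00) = -1166.00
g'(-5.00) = 658.00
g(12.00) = 13199.00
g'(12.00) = 3344.00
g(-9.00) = -6310.00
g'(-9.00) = 2042.00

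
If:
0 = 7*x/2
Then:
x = 0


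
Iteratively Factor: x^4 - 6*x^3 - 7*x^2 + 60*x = (x)*(x^3 - 6*x^2 - 7*x + 60) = x*(x + 3)*(x^2 - 9*x + 20) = x*(x - 5)*(x + 3)*(x - 4)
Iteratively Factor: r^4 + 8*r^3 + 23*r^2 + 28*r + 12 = (r + 3)*(r^3 + 5*r^2 + 8*r + 4) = (r + 2)*(r + 3)*(r^2 + 3*r + 2) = (r + 1)*(r + 2)*(r + 3)*(r + 2)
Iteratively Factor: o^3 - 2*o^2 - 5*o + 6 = (o + 2)*(o^2 - 4*o + 3) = (o - 1)*(o + 2)*(o - 3)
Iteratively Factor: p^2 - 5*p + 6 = (p - 2)*(p - 3)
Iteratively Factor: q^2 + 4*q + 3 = (q + 3)*(q + 1)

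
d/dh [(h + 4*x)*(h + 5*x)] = 2*h + 9*x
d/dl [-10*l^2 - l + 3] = -20*l - 1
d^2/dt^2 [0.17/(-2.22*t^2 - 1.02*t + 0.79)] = (1.675656*t^2 + 0.769896*t - 0.17*(4.44*t + 1.02)*(8.88*t + 2.04) - 0.596292)/(2.22*t^2 + 1.02*t - 0.79)^3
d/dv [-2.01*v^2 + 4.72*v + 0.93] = 4.72 - 4.02*v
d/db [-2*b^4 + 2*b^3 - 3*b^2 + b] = -8*b^3 + 6*b^2 - 6*b + 1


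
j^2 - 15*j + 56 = (j - 8)*(j - 7)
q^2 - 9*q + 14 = (q - 7)*(q - 2)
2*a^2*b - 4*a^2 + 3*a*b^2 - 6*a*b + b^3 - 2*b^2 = (a + b)*(2*a + b)*(b - 2)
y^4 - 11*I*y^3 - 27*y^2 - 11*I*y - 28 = (y - 7*I)*(y - 4*I)*(y - I)*(y + I)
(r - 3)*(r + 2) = r^2 - r - 6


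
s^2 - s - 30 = (s - 6)*(s + 5)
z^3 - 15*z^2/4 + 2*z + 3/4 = (z - 3)*(z - 1)*(z + 1/4)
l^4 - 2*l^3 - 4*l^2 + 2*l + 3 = (l - 3)*(l - 1)*(l + 1)^2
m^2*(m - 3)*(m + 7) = m^4 + 4*m^3 - 21*m^2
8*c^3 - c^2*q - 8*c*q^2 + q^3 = (-8*c + q)*(-c + q)*(c + q)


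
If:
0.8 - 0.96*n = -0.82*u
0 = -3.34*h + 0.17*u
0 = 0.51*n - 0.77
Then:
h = 0.04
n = 1.51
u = 0.79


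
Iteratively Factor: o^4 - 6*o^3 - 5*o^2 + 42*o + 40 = (o + 1)*(o^3 - 7*o^2 + 2*o + 40) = (o - 4)*(o + 1)*(o^2 - 3*o - 10) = (o - 5)*(o - 4)*(o + 1)*(o + 2)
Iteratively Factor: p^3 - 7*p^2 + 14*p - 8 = (p - 4)*(p^2 - 3*p + 2) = (p - 4)*(p - 1)*(p - 2)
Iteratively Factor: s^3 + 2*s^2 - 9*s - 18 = (s - 3)*(s^2 + 5*s + 6) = (s - 3)*(s + 2)*(s + 3)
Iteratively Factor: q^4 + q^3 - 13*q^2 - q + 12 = (q + 4)*(q^3 - 3*q^2 - q + 3) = (q + 1)*(q + 4)*(q^2 - 4*q + 3) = (q - 3)*(q + 1)*(q + 4)*(q - 1)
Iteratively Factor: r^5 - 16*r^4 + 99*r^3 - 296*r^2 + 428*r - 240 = (r - 3)*(r^4 - 13*r^3 + 60*r^2 - 116*r + 80) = (r - 3)*(r - 2)*(r^3 - 11*r^2 + 38*r - 40) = (r - 4)*(r - 3)*(r - 2)*(r^2 - 7*r + 10) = (r - 4)*(r - 3)*(r - 2)^2*(r - 5)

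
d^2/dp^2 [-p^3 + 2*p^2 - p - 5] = 4 - 6*p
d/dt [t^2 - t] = 2*t - 1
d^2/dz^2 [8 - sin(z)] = sin(z)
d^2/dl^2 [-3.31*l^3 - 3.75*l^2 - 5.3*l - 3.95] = -19.86*l - 7.5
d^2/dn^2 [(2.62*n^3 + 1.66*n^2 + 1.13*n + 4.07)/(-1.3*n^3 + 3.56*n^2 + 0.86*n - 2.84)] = (-29.86152*n^6 - 29.0331600000001*n^5 + 53.7794400000001*n^4 + 309.318936*n^3 - 294.429288*n^2 - 179.945376*n - 120.616616)/(2.197*n^9 - 18.0492*n^8 + 45.06684*n^7 - 6.838736*n^6 - 108.674568*n^5 + 81.029424*n^4 + 82.989448*n^3 - 79.839216*n^2 - 20.809248*n + 22.906304)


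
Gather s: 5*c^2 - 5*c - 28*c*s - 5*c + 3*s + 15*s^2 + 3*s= 5*c^2 - 10*c + 15*s^2 + s*(6 - 28*c)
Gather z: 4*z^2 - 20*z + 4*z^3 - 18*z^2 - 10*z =4*z^3 - 14*z^2 - 30*z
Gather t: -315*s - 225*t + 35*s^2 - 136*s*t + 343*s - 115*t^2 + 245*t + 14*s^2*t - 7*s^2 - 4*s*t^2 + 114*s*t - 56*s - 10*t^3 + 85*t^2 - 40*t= 28*s^2 - 28*s - 10*t^3 + t^2*(-4*s - 30) + t*(14*s^2 - 22*s - 20)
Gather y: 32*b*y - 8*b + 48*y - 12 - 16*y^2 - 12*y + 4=-8*b - 16*y^2 + y*(32*b + 36) - 8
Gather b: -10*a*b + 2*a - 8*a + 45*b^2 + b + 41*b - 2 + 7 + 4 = -6*a + 45*b^2 + b*(42 - 10*a) + 9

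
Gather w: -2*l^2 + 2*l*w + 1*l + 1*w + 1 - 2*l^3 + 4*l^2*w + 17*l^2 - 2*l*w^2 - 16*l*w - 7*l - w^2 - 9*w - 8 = -2*l^3 + 15*l^2 - 6*l + w^2*(-2*l - 1) + w*(4*l^2 - 14*l - 8) - 7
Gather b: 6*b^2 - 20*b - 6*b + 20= 6*b^2 - 26*b + 20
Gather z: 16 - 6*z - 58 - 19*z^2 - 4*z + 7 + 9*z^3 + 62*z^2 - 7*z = 9*z^3 + 43*z^2 - 17*z - 35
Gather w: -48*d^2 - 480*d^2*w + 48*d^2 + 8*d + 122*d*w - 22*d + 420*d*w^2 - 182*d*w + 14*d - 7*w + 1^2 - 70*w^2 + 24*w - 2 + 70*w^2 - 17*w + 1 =420*d*w^2 + w*(-480*d^2 - 60*d)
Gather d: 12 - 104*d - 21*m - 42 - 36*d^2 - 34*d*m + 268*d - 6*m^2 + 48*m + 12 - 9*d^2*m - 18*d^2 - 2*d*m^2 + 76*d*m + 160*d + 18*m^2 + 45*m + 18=d^2*(-9*m - 54) + d*(-2*m^2 + 42*m + 324) + 12*m^2 + 72*m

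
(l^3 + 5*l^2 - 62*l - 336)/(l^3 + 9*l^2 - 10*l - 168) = (l - 8)/(l - 4)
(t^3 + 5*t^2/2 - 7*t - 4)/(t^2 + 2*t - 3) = (t^3 + 5*t^2/2 - 7*t - 4)/(t^2 + 2*t - 3)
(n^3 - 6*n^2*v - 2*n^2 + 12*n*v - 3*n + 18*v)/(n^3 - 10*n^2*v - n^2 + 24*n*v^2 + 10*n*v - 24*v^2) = (-n^2 + 2*n + 3)/(-n^2 + 4*n*v + n - 4*v)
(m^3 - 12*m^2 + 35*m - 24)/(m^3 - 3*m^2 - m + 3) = (m - 8)/(m + 1)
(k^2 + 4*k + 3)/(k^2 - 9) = (k + 1)/(k - 3)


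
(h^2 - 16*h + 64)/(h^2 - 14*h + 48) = (h - 8)/(h - 6)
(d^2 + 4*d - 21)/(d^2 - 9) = (d + 7)/(d + 3)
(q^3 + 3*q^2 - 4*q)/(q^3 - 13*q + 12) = q/(q - 3)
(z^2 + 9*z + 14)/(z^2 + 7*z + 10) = (z + 7)/(z + 5)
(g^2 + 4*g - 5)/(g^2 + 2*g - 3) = (g + 5)/(g + 3)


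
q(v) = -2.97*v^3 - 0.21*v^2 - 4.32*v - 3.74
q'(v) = -8.91*v^2 - 0.42*v - 4.32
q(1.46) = -19.74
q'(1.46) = -23.93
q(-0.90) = 2.14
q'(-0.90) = -11.16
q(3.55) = -154.60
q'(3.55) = -118.10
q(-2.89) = 78.68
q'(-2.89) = -77.52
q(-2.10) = 31.91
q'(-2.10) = -42.73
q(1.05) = -11.95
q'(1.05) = -14.58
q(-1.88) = 23.37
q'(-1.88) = -35.02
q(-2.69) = 64.17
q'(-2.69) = -67.66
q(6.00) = -678.74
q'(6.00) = -327.60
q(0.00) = -3.74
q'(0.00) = -4.32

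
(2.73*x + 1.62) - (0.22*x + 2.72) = 2.51*x - 1.1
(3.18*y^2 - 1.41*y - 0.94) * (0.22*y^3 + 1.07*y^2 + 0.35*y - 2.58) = 0.6996*y^5 + 3.0924*y^4 - 0.6025*y^3 - 9.7037*y^2 + 3.3088*y + 2.4252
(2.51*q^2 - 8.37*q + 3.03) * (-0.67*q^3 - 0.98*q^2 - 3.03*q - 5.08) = -1.6817*q^5 + 3.1481*q^4 - 1.4328*q^3 + 9.6409*q^2 + 33.3387*q - 15.3924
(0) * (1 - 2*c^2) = 0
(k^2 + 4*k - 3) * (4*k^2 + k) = 4*k^4 + 17*k^3 - 8*k^2 - 3*k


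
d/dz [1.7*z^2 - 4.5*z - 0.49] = 3.4*z - 4.5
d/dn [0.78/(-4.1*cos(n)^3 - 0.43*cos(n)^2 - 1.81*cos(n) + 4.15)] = (9.594*sin(n)^2 - 0.6708*cos(n) - 11.0058)*sin(n)/(4.1*cos(n)^3 + 0.43*cos(n)^2 + 1.81*cos(n) - 4.15)^2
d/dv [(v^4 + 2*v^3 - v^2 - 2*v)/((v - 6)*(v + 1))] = (2*v^3 - 17*v^2 - 12*v + 12)/(v^2 - 12*v + 36)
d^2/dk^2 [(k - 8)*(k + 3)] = 2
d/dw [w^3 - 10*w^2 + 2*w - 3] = 3*w^2 - 20*w + 2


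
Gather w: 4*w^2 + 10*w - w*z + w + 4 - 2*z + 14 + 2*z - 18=4*w^2 + w*(11 - z)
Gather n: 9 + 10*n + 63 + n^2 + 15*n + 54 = n^2 + 25*n + 126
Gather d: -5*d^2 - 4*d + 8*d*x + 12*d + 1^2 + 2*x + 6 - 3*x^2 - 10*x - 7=-5*d^2 + d*(8*x + 8) - 3*x^2 - 8*x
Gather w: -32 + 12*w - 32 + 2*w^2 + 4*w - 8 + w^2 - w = 3*w^2 + 15*w - 72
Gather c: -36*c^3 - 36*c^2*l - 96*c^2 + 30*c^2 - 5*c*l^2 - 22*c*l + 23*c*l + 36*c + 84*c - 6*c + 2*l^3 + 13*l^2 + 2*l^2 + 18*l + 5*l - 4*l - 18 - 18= -36*c^3 + c^2*(-36*l - 66) + c*(-5*l^2 + l + 114) + 2*l^3 + 15*l^2 + 19*l - 36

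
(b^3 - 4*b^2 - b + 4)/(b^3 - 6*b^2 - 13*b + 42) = (b^3 - 4*b^2 - b + 4)/(b^3 - 6*b^2 - 13*b + 42)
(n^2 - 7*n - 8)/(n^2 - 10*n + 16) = (n + 1)/(n - 2)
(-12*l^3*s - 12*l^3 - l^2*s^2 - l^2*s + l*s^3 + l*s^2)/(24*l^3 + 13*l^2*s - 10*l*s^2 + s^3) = l*(-12*l^2*s - 12*l^2 - l*s^2 - l*s + s^3 + s^2)/(24*l^3 + 13*l^2*s - 10*l*s^2 + s^3)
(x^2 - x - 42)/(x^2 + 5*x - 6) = (x - 7)/(x - 1)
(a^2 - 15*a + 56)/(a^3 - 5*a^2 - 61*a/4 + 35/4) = 4*(a - 8)/(4*a^2 + 8*a - 5)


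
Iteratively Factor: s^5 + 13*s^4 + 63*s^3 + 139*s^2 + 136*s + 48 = (s + 4)*(s^4 + 9*s^3 + 27*s^2 + 31*s + 12) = (s + 1)*(s + 4)*(s^3 + 8*s^2 + 19*s + 12) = (s + 1)^2*(s + 4)*(s^2 + 7*s + 12) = (s + 1)^2*(s + 4)^2*(s + 3)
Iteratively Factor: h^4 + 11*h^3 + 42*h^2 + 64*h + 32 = (h + 2)*(h^3 + 9*h^2 + 24*h + 16) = (h + 1)*(h + 2)*(h^2 + 8*h + 16) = (h + 1)*(h + 2)*(h + 4)*(h + 4)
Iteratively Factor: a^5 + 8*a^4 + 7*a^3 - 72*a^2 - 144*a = (a)*(a^4 + 8*a^3 + 7*a^2 - 72*a - 144) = a*(a + 3)*(a^3 + 5*a^2 - 8*a - 48) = a*(a + 3)*(a + 4)*(a^2 + a - 12) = a*(a - 3)*(a + 3)*(a + 4)*(a + 4)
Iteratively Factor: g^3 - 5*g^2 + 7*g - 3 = (g - 1)*(g^2 - 4*g + 3) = (g - 3)*(g - 1)*(g - 1)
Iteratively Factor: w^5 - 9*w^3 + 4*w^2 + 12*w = (w + 3)*(w^4 - 3*w^3 + 4*w) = (w - 2)*(w + 3)*(w^3 - w^2 - 2*w) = (w - 2)*(w + 1)*(w + 3)*(w^2 - 2*w) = w*(w - 2)*(w + 1)*(w + 3)*(w - 2)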